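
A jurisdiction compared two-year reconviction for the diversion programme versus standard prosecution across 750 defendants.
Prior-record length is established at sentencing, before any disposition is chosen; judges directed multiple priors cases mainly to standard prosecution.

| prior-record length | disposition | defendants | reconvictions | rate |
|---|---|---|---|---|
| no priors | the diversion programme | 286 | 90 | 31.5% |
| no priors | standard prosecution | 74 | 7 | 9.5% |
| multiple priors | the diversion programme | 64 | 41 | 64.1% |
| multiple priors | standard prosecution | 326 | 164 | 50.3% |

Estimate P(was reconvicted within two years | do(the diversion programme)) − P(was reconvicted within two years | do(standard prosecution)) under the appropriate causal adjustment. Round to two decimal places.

+0.18

Since prior-record length is a pre-existing factor (not a product of the disposition) and it affects the outcome on its own, it is a confounder. The stratified rates, not the pooled rate, identify the causal effect.
Adjusting over the population distribution of prior-record length: 0.480·(0.315−0.095) + 0.520·(0.641−0.503) = +0.177.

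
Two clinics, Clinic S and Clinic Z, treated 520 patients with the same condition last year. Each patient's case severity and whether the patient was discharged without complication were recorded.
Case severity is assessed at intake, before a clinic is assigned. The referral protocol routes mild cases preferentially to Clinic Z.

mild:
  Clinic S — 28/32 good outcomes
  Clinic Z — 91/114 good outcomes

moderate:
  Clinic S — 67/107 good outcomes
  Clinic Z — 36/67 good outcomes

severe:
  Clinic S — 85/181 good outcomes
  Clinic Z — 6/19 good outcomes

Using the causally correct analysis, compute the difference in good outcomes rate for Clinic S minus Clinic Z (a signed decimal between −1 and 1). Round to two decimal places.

+0.11

Here case severity is a common cause — it drives both which clinic a case falls under and the outcome. The crude comparison mixes populations; the stratum-specific rates are the causally relevant ones.
Adjusting over the population distribution of case severity: 0.281·(0.875−0.798) + 0.335·(0.626−0.537) + 0.385·(0.470−0.316) = +0.110.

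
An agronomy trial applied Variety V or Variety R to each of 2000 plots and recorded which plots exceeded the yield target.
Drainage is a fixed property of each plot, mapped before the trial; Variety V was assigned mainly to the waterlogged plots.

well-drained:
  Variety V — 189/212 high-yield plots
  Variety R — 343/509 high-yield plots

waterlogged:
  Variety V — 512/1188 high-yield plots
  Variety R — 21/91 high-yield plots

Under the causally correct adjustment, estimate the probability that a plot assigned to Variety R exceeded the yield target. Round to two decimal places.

0.39

Here field drainage is a common cause — it drives both which variety a case falls under and the outcome. The crude comparison mixes populations; the stratum-specific rates are the causally relevant ones.
Standardising Variety R to the population field drainage mix: 0.360·343/509 + 0.639·21/91 = 0.391.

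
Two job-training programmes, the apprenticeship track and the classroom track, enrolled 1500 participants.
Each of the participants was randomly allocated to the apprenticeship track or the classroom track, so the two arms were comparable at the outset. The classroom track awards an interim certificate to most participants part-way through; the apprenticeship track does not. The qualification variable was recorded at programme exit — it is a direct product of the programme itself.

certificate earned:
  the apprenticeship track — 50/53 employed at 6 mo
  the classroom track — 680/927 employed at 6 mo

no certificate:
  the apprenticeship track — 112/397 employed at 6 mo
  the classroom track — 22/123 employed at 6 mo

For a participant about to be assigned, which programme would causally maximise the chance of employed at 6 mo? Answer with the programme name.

the classroom track

Within every qualification attained during the programme level the apprenticeship track has the higher rate, yet pooled the classroom track does — Simpson's reversal.
Because the programme influences qualification attained during the programme, qualification attained during the programme is a post-treatment mediator, not a confounder. Stratifying on it would bias the estimate; the causal effect is the crude pooled difference.
Pooled: the apprenticeship track 36.0% vs the classroom track 66.9%; the classroom track is higher overall.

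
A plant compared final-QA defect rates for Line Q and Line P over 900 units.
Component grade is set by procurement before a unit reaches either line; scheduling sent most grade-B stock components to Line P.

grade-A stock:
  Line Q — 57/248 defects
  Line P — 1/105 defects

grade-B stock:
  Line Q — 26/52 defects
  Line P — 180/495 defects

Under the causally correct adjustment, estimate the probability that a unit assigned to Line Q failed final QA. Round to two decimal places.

The imbalance in component grade arose from how units were allocated, not from anything the line did; and component grade independently affects the outcome. The pooled gap is confounded — condition on component grade.
Standardising Line Q to the population component grade mix: 0.392·57/248 + 0.608·26/52 = 0.394.

0.39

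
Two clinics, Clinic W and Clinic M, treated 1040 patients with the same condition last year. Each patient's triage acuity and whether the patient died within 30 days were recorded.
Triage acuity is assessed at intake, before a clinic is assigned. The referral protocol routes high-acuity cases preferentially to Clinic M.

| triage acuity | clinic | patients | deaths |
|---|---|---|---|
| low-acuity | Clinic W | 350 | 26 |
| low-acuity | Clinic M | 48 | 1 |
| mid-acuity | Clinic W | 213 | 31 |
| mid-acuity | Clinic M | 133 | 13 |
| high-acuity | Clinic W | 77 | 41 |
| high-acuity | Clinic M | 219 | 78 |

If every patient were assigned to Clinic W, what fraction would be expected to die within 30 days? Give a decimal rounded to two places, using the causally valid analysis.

0.23

Triage acuity satisfies the back-door criterion: it is not a descendant of the clinic, and it blocks the spurious path from clinic to outcome. Adjusting for it (i.e., using the within-triage acuity rates) gives the causal effect.
Standardising Clinic W to the population triage acuity mix: 0.383·26/350 + 0.333·31/213 + 0.285·41/77 = 0.228.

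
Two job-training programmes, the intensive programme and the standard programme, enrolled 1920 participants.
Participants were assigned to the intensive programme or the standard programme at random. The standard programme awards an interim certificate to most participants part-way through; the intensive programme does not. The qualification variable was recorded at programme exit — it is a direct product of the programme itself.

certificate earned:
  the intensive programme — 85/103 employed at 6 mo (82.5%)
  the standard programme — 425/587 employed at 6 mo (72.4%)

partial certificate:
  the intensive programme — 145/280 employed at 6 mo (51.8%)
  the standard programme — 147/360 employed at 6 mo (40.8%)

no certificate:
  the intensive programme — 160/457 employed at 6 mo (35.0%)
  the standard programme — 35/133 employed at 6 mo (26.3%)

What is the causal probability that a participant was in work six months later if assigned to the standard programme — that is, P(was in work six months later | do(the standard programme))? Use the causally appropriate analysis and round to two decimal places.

0.56

Qualification attained during the programme here is a post-treatment variable shaped by the programme; conditioning on it would introduce bias rather than remove it. The overall comparison is the causal one.
So P(outcome | do(the standard programme)) is just the pooled rate for the standard programme: 607/1080 = 0.562.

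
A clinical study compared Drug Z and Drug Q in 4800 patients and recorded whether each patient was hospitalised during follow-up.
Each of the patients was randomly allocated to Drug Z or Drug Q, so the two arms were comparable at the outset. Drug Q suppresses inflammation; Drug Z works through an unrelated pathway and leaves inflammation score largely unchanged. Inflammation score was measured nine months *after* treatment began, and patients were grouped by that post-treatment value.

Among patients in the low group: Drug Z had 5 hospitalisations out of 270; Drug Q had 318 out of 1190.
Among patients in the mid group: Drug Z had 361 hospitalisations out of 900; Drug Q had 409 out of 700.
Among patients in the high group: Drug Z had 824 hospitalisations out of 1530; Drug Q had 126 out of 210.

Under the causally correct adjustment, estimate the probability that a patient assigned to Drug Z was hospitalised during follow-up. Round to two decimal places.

0.44

Stratifying would compare drugs among patients the drugs themselves sorted into inflammation score groups — a form of selection on an intermediate. The unconditioned pooled rates give the total causal effect.
So P(outcome | do(Drug Z)) is just the pooled rate for Drug Z: 1190/2700 = 0.441.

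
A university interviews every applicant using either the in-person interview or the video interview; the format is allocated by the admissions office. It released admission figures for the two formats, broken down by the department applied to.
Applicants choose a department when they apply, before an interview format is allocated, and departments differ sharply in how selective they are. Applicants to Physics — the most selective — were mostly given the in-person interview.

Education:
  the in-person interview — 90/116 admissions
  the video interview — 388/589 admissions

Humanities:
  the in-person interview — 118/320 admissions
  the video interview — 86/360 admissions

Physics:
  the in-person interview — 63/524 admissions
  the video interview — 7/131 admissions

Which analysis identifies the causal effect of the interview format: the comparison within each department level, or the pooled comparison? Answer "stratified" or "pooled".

The stratified and pooled comparisons disagree (the in-person interview wins within each department; the video interview wins overall), so the answer turns on the causal role of department.
The imbalance in department arose from how applicants were allocated, not from anything the interview format did; and department independently affects the outcome. The pooled gap is confounded — condition on department.
Within each level — Education: 77.6% vs 65.9%; Humanities: 36.9% vs 23.9%; Physics: 12.0% vs 5.3% — the in-person interview is higher every time.

stratified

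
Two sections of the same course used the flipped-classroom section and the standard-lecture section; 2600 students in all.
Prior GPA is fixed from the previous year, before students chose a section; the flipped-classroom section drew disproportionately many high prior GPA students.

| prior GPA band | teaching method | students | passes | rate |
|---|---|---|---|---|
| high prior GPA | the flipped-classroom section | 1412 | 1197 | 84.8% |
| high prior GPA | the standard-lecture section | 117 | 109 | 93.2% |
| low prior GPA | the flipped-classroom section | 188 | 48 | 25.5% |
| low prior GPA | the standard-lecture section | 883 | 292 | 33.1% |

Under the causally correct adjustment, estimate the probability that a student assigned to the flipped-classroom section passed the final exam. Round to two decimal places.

0.60

Nothing the teaching method does changes prior GPA band; the imbalance is an allocation artefact. With prior GPA band also predicting the outcome, the pooled figure is confounded, and the within-stratum comparison is the causal one.
Standardising the flipped-classroom section to the population prior GPA band mix: 0.588·1197/1412 + 0.412·48/188 = 0.604.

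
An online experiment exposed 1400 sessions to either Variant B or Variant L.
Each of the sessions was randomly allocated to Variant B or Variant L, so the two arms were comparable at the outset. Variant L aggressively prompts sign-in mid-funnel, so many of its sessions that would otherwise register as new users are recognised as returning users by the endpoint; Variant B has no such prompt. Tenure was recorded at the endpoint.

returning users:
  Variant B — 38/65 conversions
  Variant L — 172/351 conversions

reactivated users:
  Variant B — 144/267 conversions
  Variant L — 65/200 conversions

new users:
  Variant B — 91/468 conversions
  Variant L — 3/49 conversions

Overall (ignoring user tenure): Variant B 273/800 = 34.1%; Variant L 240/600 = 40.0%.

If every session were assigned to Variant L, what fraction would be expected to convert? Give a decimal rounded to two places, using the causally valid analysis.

0.40

Variant B is higher inside every user tenure stratum but Variant L is higher in aggregate. Whether to stratify depends on how user tenure relates to the variant.
Stratifying would compare variants among sessions the variants themselves sorted into user tenure groups — a form of selection on an intermediate. The unconditioned pooled rates give the total causal effect.
So P(outcome | do(Variant L)) is just the pooled rate for Variant L: 240/600 = 0.400.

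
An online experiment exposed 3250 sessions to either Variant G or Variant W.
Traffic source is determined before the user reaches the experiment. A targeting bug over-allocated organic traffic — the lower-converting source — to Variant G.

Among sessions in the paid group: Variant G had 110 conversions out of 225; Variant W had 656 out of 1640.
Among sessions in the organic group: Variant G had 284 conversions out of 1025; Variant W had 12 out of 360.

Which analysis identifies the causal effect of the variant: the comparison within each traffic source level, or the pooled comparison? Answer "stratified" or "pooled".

The traffic source-specific comparison favours Variant G throughout, but the pooled figures favour Variant W. The question is whether to condition on traffic source.
The imbalance in traffic source arose from how sessions were allocated, not from anything the variant did; and traffic source independently affects the outcome. The pooled gap is confounded — condition on traffic source.
Within each level — paid: 48.9% vs 40.0%; organic: 27.7% vs 3.3% — Variant G is higher every time.

stratified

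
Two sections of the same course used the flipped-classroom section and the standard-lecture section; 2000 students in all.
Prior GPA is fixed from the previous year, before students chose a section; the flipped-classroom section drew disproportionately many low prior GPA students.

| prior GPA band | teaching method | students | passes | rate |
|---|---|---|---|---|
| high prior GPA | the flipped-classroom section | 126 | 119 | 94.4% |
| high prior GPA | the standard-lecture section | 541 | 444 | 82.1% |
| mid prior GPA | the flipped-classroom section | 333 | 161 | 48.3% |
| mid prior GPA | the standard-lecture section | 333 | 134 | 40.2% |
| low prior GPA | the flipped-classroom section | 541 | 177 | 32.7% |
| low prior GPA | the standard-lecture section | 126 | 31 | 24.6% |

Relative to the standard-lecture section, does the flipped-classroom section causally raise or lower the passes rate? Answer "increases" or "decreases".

The stratified and pooled comparisons disagree (the flipped-classroom section wins within each prior GPA band; the standard-lecture section wins overall), so the answer turns on the causal role of prior GPA band.
Nothing the teaching method does changes prior GPA band; the imbalance is an allocation artefact. With prior GPA band also predicting the outcome, the pooled figure is confounded, and the within-stratum comparison is the causal one.
Within each level — high prior GPA: 94.4% vs 82.1%; mid prior GPA: 48.3% vs 40.2%; low prior GPA: 32.7% vs 24.6% — the flipped-classroom section is higher every time.

increases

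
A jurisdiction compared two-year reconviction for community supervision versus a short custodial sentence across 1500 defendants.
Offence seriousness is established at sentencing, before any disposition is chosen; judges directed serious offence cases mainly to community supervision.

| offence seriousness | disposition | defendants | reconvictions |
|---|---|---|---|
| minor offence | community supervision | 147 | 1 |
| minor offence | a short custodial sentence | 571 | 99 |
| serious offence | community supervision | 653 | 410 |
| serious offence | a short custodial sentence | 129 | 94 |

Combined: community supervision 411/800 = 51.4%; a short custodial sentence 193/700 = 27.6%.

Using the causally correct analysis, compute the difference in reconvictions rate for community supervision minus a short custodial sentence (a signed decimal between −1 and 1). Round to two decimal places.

Offence seriousness differs across dispositions for reasons unrelated to any effect of the disposition itself, and it separately predicts the outcome — a classic confounder. We must compare within offence seriousness levels.
Adjusting over the population distribution of offence seriousness: 0.479·(0.007−0.173) + 0.521·(0.628−0.729) = -0.132.

-0.13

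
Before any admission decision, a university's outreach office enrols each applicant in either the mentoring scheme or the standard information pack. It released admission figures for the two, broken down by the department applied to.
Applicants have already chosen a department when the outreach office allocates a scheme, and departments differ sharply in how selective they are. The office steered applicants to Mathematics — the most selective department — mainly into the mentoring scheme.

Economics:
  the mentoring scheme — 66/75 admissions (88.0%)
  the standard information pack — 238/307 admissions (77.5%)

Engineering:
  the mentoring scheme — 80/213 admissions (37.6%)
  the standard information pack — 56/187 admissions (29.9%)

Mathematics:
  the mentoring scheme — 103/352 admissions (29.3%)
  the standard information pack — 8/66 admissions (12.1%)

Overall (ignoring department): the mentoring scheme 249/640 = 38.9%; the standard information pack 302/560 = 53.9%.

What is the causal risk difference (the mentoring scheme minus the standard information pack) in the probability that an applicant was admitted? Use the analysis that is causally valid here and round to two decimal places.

Here department is a common cause — it drives both which outreach scheme a case falls under and the outcome. The crude comparison mixes populations; the stratum-specific rates are the causally relevant ones.
Adjusting over the population distribution of department: 0.318·(0.880−0.775) + 0.333·(0.376−0.299) + 0.348·(0.293−0.121) = +0.118.

+0.12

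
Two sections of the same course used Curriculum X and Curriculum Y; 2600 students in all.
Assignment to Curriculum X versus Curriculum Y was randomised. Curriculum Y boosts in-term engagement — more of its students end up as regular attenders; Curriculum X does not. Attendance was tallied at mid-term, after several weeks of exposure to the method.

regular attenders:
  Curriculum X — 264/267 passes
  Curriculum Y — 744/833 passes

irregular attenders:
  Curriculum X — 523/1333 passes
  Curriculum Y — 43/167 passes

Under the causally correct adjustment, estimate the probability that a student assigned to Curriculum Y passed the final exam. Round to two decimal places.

Within every mid-term attendance level Curriculum X has the higher rate, yet pooled Curriculum Y does — Simpson's reversal.
The distribution of mid-term attendance is itself part of what the teaching method does — it is an intermediate outcome. Holding it fixed would remove that part of the effect; the total effect is the pooled difference.
So P(outcome | do(Curriculum Y)) is just the pooled rate for Curriculum Y: 787/1000 = 0.787.

0.79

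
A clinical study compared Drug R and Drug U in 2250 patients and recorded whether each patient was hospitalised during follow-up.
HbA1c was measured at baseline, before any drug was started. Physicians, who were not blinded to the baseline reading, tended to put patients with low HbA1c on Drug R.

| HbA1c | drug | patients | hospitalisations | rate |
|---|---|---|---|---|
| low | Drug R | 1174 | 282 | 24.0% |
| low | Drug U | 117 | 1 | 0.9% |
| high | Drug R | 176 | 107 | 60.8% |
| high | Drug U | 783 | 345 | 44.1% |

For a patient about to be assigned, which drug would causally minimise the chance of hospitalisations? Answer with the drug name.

Drug U

Nothing the drug does changes HbA1c; the imbalance is an allocation artefact. With HbA1c also predicting the outcome, the pooled figure is confounded, and the within-stratum comparison is the causal one.
Within each level — low: 24.0% vs 0.9%; high: 60.8% vs 44.1% — Drug U is lower every time.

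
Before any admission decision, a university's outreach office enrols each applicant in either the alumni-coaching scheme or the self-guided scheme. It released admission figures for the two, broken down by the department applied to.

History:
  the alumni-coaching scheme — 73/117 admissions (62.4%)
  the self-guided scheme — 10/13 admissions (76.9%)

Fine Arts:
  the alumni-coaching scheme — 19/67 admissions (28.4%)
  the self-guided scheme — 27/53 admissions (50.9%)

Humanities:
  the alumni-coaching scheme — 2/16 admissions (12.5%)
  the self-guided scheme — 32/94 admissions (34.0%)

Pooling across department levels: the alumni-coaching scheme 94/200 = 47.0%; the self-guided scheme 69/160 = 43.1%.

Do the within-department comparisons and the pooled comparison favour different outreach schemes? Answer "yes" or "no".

Within each department level (History 62.4% vs 76.9%; Fine Arts 28.4% vs 50.9%; Humanities 12.5% vs 34.0%), the self-guided scheme has the higher rate every time. Pooled: 47.0% vs 43.1% — the alumni-coaching scheme has the higher rate overall. The two comparisons disagree.

yes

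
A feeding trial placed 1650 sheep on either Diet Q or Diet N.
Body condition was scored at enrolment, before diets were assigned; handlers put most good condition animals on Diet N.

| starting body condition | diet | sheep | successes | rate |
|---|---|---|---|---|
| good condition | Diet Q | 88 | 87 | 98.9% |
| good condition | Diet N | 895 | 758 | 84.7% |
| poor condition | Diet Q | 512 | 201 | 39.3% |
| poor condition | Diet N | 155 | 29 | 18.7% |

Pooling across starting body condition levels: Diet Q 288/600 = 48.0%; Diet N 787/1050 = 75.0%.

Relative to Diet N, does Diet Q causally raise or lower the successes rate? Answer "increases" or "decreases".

increases

The imbalance in starting body condition arose from how sheep were allocated, not from anything the diet did; and starting body condition independently affects the outcome. The pooled gap is confounded — condition on starting body condition.
Within each level — good condition: 98.9% vs 84.7%; poor condition: 39.3% vs 18.7% — Diet Q is higher every time.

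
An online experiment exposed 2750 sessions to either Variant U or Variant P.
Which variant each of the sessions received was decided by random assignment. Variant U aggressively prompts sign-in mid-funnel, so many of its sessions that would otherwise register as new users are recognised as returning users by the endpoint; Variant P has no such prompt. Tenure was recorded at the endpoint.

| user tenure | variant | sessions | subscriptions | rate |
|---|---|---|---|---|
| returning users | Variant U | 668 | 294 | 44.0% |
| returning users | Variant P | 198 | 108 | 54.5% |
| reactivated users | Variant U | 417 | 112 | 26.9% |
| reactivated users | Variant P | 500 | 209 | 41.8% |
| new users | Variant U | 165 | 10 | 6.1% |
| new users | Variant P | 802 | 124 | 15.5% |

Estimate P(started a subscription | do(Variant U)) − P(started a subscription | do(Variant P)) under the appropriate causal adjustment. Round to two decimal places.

The user tenure-specific comparison favours Variant P throughout, but the pooled figures favour Variant U. The question is whether to condition on user tenure.
Stratifying would compare variants among sessions the variants themselves sorted into user tenure groups — a form of selection on an intermediate. The unconditioned pooled rates give the total causal effect.
The causal difference is the pooled difference: 0.333 − 0.294 = +0.039.

+0.04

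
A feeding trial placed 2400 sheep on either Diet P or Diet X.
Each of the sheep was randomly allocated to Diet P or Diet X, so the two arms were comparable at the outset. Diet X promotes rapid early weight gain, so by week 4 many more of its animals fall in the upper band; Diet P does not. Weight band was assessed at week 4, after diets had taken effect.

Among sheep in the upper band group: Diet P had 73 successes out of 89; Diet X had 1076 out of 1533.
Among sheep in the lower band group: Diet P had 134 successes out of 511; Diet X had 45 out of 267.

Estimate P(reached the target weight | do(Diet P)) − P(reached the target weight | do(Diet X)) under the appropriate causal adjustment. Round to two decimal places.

-0.28

Week-4 weight band here is a post-treatment variable shaped by the diet; conditioning on it would introduce bias rather than remove it. The overall comparison is the causal one.
The causal difference is the pooled difference: 0.345 − 0.623 = -0.278.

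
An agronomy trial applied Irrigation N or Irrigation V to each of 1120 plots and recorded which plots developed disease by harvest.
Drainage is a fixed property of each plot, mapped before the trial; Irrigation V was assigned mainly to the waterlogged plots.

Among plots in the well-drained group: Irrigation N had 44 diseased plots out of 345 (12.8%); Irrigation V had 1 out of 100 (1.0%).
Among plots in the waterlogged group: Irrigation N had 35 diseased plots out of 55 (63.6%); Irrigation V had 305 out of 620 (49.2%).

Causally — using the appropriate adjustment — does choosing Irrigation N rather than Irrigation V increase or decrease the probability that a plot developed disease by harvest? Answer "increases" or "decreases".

Field drainage satisfies the back-door criterion: it is not a descendant of the irrigation, and it blocks the spurious path from irrigation to outcome. Adjusting for it (i.e., using the within-field drainage rates) gives the causal effect.
Within each level — well-drained: 12.8% vs 1.0%; waterlogged: 63.6% vs 49.2% — Irrigation V is lower every time.

increases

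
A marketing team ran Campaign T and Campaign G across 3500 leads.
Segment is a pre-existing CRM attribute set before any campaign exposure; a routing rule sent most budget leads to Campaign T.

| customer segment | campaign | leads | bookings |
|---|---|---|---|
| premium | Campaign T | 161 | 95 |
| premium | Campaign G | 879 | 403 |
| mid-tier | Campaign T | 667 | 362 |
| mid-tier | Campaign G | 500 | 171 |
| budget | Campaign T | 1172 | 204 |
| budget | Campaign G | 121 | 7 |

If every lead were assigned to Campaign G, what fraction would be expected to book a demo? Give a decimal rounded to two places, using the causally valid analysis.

Customer segment is set before the campaign has any effect — it is not caused by the campaign — and it independently drives the outcome. That makes it a confounder, so the causal comparison is within customer segment levels.
Standardising Campaign G to the population customer segment mix: 0.297·403/879 + 0.333·171/500 + 0.369·7/121 = 0.272.

0.27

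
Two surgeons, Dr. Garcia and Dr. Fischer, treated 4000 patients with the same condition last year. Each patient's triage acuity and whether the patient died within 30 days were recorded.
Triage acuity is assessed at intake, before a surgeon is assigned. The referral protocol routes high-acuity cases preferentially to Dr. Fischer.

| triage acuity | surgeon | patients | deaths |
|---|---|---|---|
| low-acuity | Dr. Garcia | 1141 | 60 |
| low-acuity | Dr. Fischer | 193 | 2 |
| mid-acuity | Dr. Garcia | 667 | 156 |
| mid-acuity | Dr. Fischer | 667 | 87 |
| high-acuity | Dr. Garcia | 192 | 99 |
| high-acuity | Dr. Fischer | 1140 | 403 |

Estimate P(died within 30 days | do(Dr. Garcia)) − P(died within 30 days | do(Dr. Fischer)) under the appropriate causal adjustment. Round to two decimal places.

+0.10

The stratified and pooled comparisons disagree (Dr. Fischer wins within each triage acuity; Dr. Garcia wins overall), so the answer turns on the causal role of triage acuity.
Triage acuity is set before the surgeon has any effect — it is not caused by the surgeon — and it independently drives the outcome. That makes it a confounder, so the causal comparison is within triage acuity levels.
Adjusting over the population distribution of triage acuity: 0.334·(0.053−0.010) + 0.334·(0.234−0.130) + 0.333·(0.516−0.354) = +0.103.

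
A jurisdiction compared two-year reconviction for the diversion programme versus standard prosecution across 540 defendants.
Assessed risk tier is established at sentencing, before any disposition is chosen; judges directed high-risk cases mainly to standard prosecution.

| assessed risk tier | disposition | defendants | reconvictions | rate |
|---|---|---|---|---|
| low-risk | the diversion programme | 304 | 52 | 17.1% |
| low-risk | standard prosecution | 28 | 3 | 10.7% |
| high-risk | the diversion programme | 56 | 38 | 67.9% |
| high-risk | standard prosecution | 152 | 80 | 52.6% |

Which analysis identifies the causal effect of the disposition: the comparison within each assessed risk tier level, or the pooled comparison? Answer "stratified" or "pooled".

Within every assessed risk tier level standard prosecution has the lower rate, yet pooled the diversion programme does — Simpson's reversal.
Nothing the disposition does changes assessed risk tier; the imbalance is an allocation artefact. With assessed risk tier also predicting the outcome, the pooled figure is confounded, and the within-stratum comparison is the causal one.
Within each level — low-risk: 17.1% vs 10.7%; high-risk: 67.9% vs 52.6% — standard prosecution is lower every time.

stratified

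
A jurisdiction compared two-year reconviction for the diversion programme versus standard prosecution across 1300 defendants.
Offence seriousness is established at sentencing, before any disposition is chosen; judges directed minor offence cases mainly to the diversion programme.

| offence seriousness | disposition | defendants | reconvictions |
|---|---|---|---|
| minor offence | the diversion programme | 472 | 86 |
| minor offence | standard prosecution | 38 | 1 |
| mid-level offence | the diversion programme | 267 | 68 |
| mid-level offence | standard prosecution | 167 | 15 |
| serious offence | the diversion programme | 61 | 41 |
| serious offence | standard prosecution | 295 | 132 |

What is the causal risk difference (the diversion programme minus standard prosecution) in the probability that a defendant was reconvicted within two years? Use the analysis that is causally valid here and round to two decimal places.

+0.18

Within every offence seriousness level standard prosecution has the lower rate, yet pooled the diversion programme does — Simpson's reversal.
Offence seriousness differs across dispositions for reasons unrelated to any effect of the disposition itself, and it separately predicts the outcome — a classic confounder. We must compare within offence seriousness levels.
Adjusting over the population distribution of offence seriousness: 0.392·(0.182−0.026) + 0.334·(0.255−0.090) + 0.274·(0.672−0.447) = +0.178.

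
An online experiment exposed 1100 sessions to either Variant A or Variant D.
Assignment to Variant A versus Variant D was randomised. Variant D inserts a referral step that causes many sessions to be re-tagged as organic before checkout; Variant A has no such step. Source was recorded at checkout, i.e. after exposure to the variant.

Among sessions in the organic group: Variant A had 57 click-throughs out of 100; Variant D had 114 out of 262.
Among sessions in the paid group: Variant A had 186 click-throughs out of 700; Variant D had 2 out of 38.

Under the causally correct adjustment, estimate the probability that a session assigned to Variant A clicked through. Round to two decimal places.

0.30

The traffic source-specific comparison favours Variant A throughout, but the pooled figures favour Variant D. The question is whether to condition on traffic source.
Stratifying would compare variants among sessions the variants themselves sorted into traffic source groups — a form of selection on an intermediate. The unconditioned pooled rates give the total causal effect.
So P(outcome | do(Variant A)) is just the pooled rate for Variant A: 243/800 = 0.304.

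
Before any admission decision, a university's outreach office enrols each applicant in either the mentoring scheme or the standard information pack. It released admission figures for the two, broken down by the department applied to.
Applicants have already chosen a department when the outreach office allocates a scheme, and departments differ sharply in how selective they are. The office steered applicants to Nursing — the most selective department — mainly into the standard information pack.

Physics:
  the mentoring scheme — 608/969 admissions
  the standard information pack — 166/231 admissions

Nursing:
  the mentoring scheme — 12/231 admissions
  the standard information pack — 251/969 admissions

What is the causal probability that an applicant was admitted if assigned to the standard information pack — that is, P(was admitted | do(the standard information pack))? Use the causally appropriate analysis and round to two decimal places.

Department differs across outreach schemes for reasons unrelated to any effect of the outreach scheme itself, and it separately predicts the outcome — a classic confounder. We must compare within department levels.
Standardising the standard information pack to the population department mix: 0.500·166/231 + 0.500·251/969 = 0.489.

0.49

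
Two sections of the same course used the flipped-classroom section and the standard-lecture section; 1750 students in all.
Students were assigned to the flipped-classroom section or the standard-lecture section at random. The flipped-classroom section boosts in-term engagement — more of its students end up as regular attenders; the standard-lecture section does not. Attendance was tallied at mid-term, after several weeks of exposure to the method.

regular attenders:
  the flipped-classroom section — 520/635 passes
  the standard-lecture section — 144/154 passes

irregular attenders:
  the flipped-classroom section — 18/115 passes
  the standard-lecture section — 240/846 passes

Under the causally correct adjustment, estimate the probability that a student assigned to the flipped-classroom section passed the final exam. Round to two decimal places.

0.72

The stratified and pooled comparisons disagree (the standard-lecture section wins within each mid-term attendance; the flipped-classroom section wins overall), so the answer turns on the causal role of mid-term attendance.
Stratifying would compare teaching methods among students the teaching methods themselves sorted into mid-term attendance groups — a form of selection on an intermediate. The unconditioned pooled rates give the total causal effect.
So P(outcome | do(the flipped-classroom section)) is just the pooled rate for the flipped-classroom section: 538/750 = 0.717.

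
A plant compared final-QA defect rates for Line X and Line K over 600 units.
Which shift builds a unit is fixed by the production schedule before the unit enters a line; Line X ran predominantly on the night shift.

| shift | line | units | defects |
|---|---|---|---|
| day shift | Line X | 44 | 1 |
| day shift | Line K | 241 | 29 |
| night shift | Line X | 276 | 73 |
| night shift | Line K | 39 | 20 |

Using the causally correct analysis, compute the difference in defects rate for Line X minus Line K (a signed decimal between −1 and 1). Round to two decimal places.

-0.18

Shift differs across lines for reasons unrelated to any effect of the line itself, and it separately predicts the outcome — a classic confounder. We must compare within shift levels.
Adjusting over the population distribution of shift: 0.475·(0.023−0.120) + 0.525·(0.264−0.513) = -0.177.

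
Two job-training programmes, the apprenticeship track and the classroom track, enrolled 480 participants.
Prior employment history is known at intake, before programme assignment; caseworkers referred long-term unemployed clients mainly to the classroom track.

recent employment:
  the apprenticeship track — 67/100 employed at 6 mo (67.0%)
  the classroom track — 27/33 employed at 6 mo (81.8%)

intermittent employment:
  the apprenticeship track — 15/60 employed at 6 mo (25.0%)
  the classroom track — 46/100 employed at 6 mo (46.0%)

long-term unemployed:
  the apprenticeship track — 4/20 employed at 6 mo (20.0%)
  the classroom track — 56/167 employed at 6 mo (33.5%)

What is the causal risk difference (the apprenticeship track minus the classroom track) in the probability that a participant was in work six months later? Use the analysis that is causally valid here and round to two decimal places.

-0.16

Since prior employment history is a pre-existing factor (not a product of the programme) and it affects the outcome on its own, it is a confounder. The stratified rates, not the pooled rate, identify the causal effect.
Adjusting over the population distribution of prior employment history: 0.277·(0.670−0.818) + 0.333·(0.250−0.460) + 0.390·(0.200−0.335) = -0.164.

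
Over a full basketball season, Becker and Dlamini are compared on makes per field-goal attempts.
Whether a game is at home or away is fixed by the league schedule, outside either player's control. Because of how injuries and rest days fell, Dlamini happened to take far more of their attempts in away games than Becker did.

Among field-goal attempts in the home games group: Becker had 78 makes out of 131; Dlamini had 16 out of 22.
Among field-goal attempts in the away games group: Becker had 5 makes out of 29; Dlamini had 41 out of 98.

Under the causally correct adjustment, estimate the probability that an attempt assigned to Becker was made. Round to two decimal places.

Game venue is set before the player has any effect — it is not caused by the player — and it independently drives the outcome. That makes it a confounder, so the causal comparison is within game venue levels.
Standardising Becker to the population game venue mix: 0.546·78/131 + 0.454·5/29 = 0.404.

0.40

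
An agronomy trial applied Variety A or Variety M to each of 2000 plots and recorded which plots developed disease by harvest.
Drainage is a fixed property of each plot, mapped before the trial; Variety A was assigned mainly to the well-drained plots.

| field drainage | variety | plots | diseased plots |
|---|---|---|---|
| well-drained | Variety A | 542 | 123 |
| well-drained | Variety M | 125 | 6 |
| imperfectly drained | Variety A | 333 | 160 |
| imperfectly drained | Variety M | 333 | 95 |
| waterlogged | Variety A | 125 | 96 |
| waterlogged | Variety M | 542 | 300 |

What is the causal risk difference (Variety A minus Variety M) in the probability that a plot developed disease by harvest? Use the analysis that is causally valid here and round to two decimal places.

Here field drainage is a common cause — it drives both which variety a case falls under and the outcome. The crude comparison mixes populations; the stratum-specific rates are the causally relevant ones.
Adjusting over the population distribution of field drainage: 0.334·(0.227−0.048) + 0.333·(0.480−0.285) + 0.334·(0.768−0.554) = +0.196.

+0.20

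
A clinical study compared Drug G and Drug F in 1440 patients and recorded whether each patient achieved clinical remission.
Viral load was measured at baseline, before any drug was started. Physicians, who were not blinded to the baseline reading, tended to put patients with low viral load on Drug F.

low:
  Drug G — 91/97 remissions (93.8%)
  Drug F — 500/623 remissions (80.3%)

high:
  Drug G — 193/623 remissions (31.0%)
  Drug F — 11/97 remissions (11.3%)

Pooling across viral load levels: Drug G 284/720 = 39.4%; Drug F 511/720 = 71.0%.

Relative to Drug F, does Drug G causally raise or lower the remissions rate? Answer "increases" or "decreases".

Viral load satisfies the back-door criterion: it is not a descendant of the drug, and it blocks the spurious path from drug to outcome. Adjusting for it (i.e., using the within-viral load rates) gives the causal effect.
Within each level — low: 93.8% vs 80.3%; high: 31.0% vs 11.3% — Drug G is higher every time.

increases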